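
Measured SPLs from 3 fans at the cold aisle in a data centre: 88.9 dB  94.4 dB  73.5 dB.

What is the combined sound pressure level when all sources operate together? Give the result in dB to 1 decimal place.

95.5 dB

Sum in the linear (power) domain: Σ 10^(Lᵢ/10) = 10^(88.9/10) + 10^(94.4/10) + 10^(73.5/10) = 3.553e+09.
Back to dB: 10·log₁₀ Σ = 95.5 dB.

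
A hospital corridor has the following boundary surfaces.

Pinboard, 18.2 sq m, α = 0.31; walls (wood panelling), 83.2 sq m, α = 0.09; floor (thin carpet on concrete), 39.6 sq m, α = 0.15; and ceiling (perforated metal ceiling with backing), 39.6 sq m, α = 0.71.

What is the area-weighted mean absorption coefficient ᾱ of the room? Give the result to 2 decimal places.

0.26

S = Σ Sᵢ = 18.2 + 83.2 + 39.6 + 39.6 = 180.6 sq m.
A = 18.2×0.31 + 83.2×0.09 + 39.6×0.15 + 39.6×0.71 = 47.186 sabins.
ᾱ = 47.186 / 180.6 = 0.26.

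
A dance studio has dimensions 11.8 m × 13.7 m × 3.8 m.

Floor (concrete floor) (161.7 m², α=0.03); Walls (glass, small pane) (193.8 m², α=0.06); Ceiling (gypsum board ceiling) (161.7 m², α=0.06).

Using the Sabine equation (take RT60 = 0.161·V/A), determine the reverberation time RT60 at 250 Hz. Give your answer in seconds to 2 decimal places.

Summing Sᵢαᵢ: 4.851 + 11.628 + 9.702 → A = 26.181 sabins.
Room volume: 614.308 m³.
Sabine: RT60 = 0.161 × 614.308 / 26.181 = 3.78 s.

3.78 s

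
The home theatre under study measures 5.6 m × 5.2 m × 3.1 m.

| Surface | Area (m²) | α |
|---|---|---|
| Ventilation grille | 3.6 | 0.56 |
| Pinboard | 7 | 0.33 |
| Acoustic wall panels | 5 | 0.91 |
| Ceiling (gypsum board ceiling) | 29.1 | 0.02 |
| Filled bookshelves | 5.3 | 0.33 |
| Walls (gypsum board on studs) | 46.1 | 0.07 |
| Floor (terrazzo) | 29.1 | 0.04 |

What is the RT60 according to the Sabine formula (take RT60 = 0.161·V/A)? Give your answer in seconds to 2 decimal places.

0.93 seconds

Summing Sᵢαᵢ: 2.016 + 2.310 + 4.550 + 0.582 + 1.749 + 3.227 + 1.164 → A = 15.598 sabins.
Room volume: 90.272 m³.
RT60 = 0.161 · V / A = 0.161 × 90.272 / 15.598 = 0.93 s.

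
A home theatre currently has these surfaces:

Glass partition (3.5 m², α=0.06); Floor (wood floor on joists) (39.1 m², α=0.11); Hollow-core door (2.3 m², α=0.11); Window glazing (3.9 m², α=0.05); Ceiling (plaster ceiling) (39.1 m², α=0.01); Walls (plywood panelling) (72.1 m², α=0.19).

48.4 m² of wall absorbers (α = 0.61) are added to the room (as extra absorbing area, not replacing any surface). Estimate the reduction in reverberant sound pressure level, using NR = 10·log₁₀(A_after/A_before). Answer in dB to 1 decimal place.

4.1 dB

A_before = Σ Sᵢαᵢ = 3.5×0.06 + 39.1×0.11 + 2.3×0.11 + 3.9×0.05 + 39.1×0.01 + 72.1×0.19 = 19.049 sabins.
Treatment contributes 48.4·0.61 = 29.524 sabins.
A_after = 19.049 + 29.524 = 48.573 sabins.
Reduction = 10 log₁₀(A_after/A_before) = 10 log₁₀(2.5499) = 4.1 dB.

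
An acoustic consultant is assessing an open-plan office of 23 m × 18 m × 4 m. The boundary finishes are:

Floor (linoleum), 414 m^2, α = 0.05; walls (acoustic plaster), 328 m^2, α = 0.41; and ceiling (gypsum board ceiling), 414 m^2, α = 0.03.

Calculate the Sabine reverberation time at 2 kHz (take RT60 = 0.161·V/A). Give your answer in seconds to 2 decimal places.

1.59 s

Equivalent absorption area: A = 414*0.05 + 328*0.41 + 414*0.03 = 167.600 m^2.
Room volume: 1656 m³.
T = 0.161 V/A = 0.161·1656/167.600 = 1.59 s.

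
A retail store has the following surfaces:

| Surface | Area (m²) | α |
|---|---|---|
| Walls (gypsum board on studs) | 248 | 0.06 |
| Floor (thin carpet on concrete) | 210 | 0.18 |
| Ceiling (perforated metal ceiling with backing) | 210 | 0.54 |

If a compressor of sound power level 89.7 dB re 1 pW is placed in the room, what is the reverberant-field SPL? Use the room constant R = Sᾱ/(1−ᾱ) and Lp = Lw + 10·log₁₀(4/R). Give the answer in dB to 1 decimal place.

Σ(Sᵢαᵢ) = 248·0.06 + 210·0.18 + 210·0.54 = 166.080; total area S = 668.0 m².
ᾱ = 166.080/668.0 = 0.2486; R = Sᾱ/(1−ᾱ) = 166.080/(1−0.2486) = 221.027 m².
Lp = Lw + 10 log₁₀(4/R) = 89.7 -17.42 = 72.3 dB.

72.3 dB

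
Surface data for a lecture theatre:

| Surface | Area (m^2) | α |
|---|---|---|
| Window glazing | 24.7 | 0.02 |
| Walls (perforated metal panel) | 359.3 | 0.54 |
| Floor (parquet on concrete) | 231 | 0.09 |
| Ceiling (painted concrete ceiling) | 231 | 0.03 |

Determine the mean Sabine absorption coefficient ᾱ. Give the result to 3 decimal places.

Total surface area S = 846.0 m^2.
A = 24.7*0.02 + 359.3*0.54 + 231*0.09 + 231*0.03 = 222.236 sabins.
ᾱ = 222.236 / 846.0 = 0.263.

0.263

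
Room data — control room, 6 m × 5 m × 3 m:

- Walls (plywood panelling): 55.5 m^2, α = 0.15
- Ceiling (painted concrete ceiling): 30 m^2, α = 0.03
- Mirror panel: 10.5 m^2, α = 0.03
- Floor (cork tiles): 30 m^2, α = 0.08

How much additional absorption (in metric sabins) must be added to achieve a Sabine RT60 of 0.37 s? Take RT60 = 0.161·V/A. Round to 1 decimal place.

27.2 sabins

Total absorption A₁ = 55.5·0.15 + 30·0.03 + 10.5·0.03 + 30·0.08
  = 8.325 + 0.900 + 0.315 + 2.400 = 11.940 m^2 sabins.
Target A₂ = 0.161·90/0.37 = 39.162 sabins (V = 90 m³).
ΔA = A₂ − A₁ = 39.162 − 11.940 = 27.2 sabins.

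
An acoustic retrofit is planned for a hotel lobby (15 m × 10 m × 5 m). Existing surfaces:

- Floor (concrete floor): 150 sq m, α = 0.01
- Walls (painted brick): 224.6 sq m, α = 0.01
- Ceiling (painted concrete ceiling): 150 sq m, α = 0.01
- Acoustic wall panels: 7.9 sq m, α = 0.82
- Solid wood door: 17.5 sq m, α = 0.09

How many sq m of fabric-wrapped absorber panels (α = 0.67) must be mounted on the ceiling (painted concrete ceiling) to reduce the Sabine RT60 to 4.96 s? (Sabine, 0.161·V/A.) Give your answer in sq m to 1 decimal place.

16.7

Equivalent absorption area: A₁ = 150·0.01 + 224.6·0.01 + 150·0.01 + 7.9·0.82 + 17.5·0.09 = 13.299 sq m.
Required A₂ = 0.161·750/4.96 = 24.345 sabins.
ΔA needed = 24.345 − 13.299 = 11.046 sabins.
Net gain per sq m: Δα = 0.67 − 0.01 = 0.66.
Area = ΔA/Δα = 11.046/0.66 = 16.7 sq m.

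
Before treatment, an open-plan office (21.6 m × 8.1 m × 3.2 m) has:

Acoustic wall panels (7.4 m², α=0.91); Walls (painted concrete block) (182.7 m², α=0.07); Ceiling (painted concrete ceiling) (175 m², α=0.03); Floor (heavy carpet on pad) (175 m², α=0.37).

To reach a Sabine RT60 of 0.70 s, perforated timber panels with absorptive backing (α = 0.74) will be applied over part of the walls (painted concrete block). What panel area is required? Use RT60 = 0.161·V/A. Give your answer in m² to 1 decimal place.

58.6

Equivalent absorption area: A₁ = 7.4×0.91 + 182.7×0.07 + 175×0.03 + 175×0.37 = 89.523 m².
Required A₂ = 0.161·559.872/0.70 = 128.771 sabins.
Absorption to add: 128.771 − 89.523 = 39.248 sabins.
Each m² of panel replacing the walls (painted concrete block) adds (0.74 − 0.07) = 0.67 sabins.
Area = ΔA/Δα = 39.248/0.67 = 58.6 m².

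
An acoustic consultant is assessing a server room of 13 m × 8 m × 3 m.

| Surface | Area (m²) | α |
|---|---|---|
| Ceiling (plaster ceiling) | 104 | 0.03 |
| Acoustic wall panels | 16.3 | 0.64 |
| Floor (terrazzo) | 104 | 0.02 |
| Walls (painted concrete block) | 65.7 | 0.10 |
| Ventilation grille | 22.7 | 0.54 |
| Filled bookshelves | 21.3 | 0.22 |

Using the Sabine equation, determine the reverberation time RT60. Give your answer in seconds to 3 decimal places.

A = Σ Sᵢαᵢ = 104·0.03 + 16.3·0.64 + 104·0.02 + 65.7·0.10 + 22.7·0.54 + 21.3·0.22 = 39.146 sabins.
V = 13·8·3 = 312 m³.
RT60 = 0.161 · V / A = 0.161 × 312 / 39.146 = 1.283 s.

1.283 sec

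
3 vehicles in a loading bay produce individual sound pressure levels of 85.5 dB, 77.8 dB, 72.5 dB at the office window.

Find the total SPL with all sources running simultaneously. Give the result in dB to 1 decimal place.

Converting to relative power and adding: 10^(85.5/10) + 10^(77.8/10) + 10^(72.5/10) = 4.329e+08.
Back to dB: 10·log₁₀ Σ = 86.4 dB.

86.4 dB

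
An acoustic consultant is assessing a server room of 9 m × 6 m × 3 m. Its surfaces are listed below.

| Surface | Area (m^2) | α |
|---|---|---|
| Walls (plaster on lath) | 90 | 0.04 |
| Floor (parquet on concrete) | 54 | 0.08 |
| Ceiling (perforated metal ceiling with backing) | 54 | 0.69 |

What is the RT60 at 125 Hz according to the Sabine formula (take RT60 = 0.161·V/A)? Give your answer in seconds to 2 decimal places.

0.58 s

A = Σ Sᵢαᵢ = 90×0.04 + 54×0.08 + 54×0.69 = 45.180 sabins.
Volume V = 9 × 6 × 3 = 162 m³.
RT60 = 0.161 · V / A = 0.161 × 162 / 45.180 = 0.58 s.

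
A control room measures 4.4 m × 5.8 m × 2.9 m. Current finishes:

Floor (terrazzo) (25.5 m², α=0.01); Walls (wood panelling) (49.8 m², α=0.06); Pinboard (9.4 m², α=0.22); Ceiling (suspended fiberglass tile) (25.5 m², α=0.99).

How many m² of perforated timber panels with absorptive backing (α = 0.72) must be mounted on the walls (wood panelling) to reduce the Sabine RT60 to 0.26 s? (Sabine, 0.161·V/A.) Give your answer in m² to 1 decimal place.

Total absorption A₁ = 25.5*0.01 + 49.8*0.06 + 9.4*0.22 + 25.5*0.99
  = 0.255 + 2.988 + 2.068 + 25.245 = 30.556 m² sabins.
V = 74.008 m³. Target absorption A₂ = 0.161 × 74.008 / 0.26 = 45.828 sabins.
ΔA needed = 45.828 − 30.556 = 15.272 sabins.
Net gain per m²: Δα = 0.72 − 0.06 = 0.66.
Panel area = 15.272 / 0.66 = 23.1 m².

23.1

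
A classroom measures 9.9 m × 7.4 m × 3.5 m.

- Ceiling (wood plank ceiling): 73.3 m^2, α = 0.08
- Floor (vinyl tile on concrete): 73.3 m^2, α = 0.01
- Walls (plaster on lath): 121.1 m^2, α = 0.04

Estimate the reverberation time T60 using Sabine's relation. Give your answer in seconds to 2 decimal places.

3.61 s

A = Σ Sᵢαᵢ = 73.3×0.08 + 73.3×0.01 + 121.1×0.04 = 11.441 sabins.
V = 9.9·7.4·3.5 = 256.41 m³.
Sabine: RT60 = 0.161 × 256.41 / 11.441 = 3.61 s.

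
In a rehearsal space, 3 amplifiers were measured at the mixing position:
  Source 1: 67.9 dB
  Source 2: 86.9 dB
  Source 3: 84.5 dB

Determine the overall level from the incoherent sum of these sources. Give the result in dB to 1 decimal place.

Converting to relative power and adding: 10^(67.9/10) + 10^(86.9/10) + 10^(84.5/10) = 7.778e+08.
Combined level = 10 log₁₀(7.778e+08) = 88.9 dB.

88.9 dB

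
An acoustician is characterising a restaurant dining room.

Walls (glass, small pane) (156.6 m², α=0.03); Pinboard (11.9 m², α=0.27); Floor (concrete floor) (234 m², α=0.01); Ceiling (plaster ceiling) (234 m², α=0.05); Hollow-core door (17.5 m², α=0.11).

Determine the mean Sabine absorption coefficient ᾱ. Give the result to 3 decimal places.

0.037

Total surface area S = 654.0 m².
Weighted sum Σ Sα = 23.876.
ᾱ = 23.876 / 654.0 = 0.037.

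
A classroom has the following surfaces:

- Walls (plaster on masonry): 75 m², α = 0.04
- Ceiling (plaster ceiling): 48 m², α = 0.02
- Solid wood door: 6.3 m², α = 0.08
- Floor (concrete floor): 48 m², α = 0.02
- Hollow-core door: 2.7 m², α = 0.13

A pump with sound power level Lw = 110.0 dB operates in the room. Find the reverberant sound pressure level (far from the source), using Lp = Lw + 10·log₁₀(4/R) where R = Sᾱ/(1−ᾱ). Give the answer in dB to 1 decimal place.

108.3 dB

Σ(Sᵢαᵢ) = 75×0.04 + 48×0.02 + 6.3×0.08 + 48×0.02 + 2.7×0.13 = 5.775; total area S = 180.0 m².
ᾱ = 0.0321, so room constant R = A/(1−ᾱ) = 5.967 m².
Lp = 110.0 + 10·log₁₀(4/5.967) = 110.0 + (-1.74) = 108.3 dB.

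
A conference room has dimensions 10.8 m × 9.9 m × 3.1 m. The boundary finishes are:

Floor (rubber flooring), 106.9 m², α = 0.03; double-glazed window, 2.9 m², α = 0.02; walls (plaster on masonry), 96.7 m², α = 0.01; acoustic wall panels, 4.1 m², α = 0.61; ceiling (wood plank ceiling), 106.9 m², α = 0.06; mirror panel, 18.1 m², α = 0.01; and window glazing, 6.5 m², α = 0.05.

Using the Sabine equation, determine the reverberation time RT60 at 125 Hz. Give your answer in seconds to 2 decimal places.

Summing Sᵢαᵢ: 3.207 + 0.058 + 0.967 + 2.501 + 6.414 + 0.181 + 0.325 → A = 13.653 sabins.
Volume V = 10.8 × 9.9 × 3.1 = 331.452 m³.
Sabine: RT60 = 0.161 × 331.452 / 13.653 = 3.91 s.

3.91 sec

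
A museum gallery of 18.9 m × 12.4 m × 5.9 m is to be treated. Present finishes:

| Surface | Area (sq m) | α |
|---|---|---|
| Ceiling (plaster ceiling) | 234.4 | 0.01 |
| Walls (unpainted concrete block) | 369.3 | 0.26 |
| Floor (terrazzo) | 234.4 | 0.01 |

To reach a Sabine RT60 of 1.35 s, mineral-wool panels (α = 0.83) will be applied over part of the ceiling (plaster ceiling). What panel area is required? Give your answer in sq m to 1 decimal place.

78.3

Total absorption A₁ = 234.4×0.01 + 369.3×0.26 + 234.4×0.01
  = 2.344 + 96.018 + 2.344 = 100.706 sq m sabins.
Required A₂ = 0.161·1382.724/1.35 = 164.903 sabins.
ΔA needed = 164.903 − 100.706 = 64.197 sabins.
Each sq m of panel replacing the ceiling (plaster ceiling) adds (0.83 − 0.01) = 0.82 sabins.
Area = ΔA/Δα = 64.197/0.82 = 78.3 sq m.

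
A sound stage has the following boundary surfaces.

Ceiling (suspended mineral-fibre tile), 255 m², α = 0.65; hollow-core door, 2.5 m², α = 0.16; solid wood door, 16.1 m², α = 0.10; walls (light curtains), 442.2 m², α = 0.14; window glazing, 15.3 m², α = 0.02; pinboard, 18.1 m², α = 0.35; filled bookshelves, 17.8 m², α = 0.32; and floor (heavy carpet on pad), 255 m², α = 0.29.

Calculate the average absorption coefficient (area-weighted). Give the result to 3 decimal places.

Total surface area S = 1022.0 m².
Weighted sum Σ Sα = 315.955.
ᾱ = 315.955 / 1022.0 = 0.309.

0.309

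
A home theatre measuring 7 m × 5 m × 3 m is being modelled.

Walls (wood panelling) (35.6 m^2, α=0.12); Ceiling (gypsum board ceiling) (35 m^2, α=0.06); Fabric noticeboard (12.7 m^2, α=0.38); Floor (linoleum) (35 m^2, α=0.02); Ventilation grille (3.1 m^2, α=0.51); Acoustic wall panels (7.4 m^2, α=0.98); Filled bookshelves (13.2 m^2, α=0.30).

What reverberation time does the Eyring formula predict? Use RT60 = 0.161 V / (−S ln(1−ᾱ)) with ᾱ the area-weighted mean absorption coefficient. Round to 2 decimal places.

0.62 seconds

S = Σ Sᵢ = 142.0 m^2.
Σ(Sᵢαᵢ) = 35.6×0.12 + 35×0.06 + 12.7×0.38 + 35×0.02 + 3.1×0.51 + 7.4×0.98 + 13.2×0.30 = 24.691.
ᾱ = 24.691 / 142.0 = 0.1739.
−S·ln(1−ᾱ) = −142.0 × ln(1 − 0.1739) = 27.128.
V = 7 × 5 × 3 = 105 m³.
RT60 = 0.161 × 105 / 27.128 = 0.62 s.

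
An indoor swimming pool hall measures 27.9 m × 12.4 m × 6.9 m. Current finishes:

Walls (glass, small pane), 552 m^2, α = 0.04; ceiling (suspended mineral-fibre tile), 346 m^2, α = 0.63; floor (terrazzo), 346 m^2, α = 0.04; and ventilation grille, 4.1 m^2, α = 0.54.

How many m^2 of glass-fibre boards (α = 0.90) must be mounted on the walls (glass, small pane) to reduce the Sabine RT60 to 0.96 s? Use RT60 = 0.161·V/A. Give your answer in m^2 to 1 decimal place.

167.7

Summing Sᵢαᵢ: 22.080 + 217.980 + 13.840 + 2.214 → A₁ = 256.114 sabins.
V = 2387.124 m³. Target absorption A₂ = 0.161 × 2387.124 / 0.96 = 400.341 sabins.
Absorption to add: 400.341 − 256.114 = 144.227 sabins.
Net gain per m^2: Δα = 0.90 − 0.04 = 0.86.
Area = ΔA/Δα = 144.227/0.86 = 167.7 m^2.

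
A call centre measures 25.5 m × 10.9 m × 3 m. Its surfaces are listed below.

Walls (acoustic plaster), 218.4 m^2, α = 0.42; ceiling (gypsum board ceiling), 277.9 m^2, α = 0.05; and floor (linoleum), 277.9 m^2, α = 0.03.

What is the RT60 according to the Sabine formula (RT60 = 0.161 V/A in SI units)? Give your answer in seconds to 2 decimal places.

Summing Sᵢαᵢ: 91.728 + 13.895 + 8.337 → A = 113.960 sabins.
Volume V = 25.5 × 10.9 × 3 = 833.85 m³.
T = 0.161 V/A = 0.161·833.85/113.960 = 1.18 s.

1.18 sec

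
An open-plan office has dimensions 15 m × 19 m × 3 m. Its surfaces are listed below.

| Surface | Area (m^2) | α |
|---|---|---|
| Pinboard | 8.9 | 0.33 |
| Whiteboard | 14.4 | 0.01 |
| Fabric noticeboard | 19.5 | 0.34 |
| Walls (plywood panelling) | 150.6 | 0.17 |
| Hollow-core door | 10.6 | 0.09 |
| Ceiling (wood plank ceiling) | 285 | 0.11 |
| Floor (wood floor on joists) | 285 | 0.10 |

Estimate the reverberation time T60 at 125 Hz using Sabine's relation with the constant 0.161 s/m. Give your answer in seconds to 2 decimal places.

A = Σ Sᵢαᵢ = 8.9×0.33 + 14.4×0.01 + 19.5×0.34 + 150.6×0.17 + 10.6×0.09 + 285×0.11 + 285×0.10 = 96.117 sabins.
V = 15·19·3 = 855 m³.
Sabine: RT60 = 0.161 × 855 / 96.117 = 1.43 s.

1.43 seconds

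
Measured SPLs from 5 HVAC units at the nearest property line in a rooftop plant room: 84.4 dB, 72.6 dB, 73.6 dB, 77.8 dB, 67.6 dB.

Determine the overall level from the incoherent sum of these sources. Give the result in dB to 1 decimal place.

Converting to relative power and adding: 10^(84.4/10) + 10^(72.6/10) + 10^(73.6/10) + 10^(77.8/10) + 10^(67.6/10) = 3.825e+08.
L_total = 10·log₁₀(3.825e+08) = 85.8 dB.

85.8 dB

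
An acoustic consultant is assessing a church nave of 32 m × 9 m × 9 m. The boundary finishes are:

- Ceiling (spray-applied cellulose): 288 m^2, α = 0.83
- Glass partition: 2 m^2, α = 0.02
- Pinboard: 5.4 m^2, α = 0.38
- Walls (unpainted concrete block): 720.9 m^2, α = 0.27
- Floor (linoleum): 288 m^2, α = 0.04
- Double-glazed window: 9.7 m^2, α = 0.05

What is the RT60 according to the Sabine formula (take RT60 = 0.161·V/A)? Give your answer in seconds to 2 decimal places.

0.93 seconds

Summing Sᵢαᵢ: 239.040 + 0.040 + 2.052 + 194.643 + 11.520 + 0.485 → A = 447.780 sabins.
V = 32·9·9 = 2592 m³.
RT60 = 0.161 · V / A = 0.161 × 2592 / 447.780 = 0.93 s.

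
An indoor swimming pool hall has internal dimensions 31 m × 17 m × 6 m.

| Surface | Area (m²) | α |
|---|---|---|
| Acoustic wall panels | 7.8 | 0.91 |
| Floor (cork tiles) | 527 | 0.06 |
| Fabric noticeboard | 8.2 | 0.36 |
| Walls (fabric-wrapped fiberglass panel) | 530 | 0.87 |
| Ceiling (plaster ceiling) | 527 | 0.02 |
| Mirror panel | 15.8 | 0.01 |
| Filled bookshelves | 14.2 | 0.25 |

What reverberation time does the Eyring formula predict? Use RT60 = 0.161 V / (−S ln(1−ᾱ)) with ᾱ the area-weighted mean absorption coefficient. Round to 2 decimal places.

S = Σ Sᵢ = 1630.0 m².
Σ(Sᵢαᵢ) = 7.8·0.91 + 527·0.06 + 8.2·0.36 + 530·0.87 + 527·0.02 + 15.8·0.01 + 14.2·0.25 = 517.018.
Mean coefficient ᾱ = A/S = 0.3172.
Eyring denominator: −S ln(1−ᾱ) = 621.932.
V = 31 × 17 × 6 = 3162 m³.
RT60 = 0.161 × 3162 / 621.932 = 0.82 s.

0.82 seconds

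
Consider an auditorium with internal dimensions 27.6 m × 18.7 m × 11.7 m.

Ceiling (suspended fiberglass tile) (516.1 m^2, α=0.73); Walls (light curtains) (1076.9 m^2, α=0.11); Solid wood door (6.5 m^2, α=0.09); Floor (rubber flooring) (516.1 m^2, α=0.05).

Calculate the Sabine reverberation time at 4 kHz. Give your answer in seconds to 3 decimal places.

Equivalent absorption area: A = 516.1·0.73 + 1076.9·0.11 + 6.5·0.09 + 516.1·0.05 = 521.602 m^2.
Volume V = 27.6 × 18.7 × 11.7 = 6038.604 m³.
Sabine: RT60 = 0.161 × 6038.604 / 521.602 = 1.864 s.

1.864 s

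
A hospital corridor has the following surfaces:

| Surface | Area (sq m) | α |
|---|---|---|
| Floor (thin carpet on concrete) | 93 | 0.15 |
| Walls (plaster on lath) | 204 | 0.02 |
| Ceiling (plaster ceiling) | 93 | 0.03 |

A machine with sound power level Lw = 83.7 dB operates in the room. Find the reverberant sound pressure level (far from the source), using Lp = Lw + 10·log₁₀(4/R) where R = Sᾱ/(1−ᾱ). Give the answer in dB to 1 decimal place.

76.3 dB

Σ(Sᵢαᵢ) = 93×0.15 + 204×0.02 + 93×0.03 = 20.820; total area S = 390.0 sq m.
ᾱ = 20.820/390.0 = 0.0534; R = Sᾱ/(1−ᾱ) = 20.820/(1−0.0534) = 21.995 sq m.
Lp = 83.7 + 10·log₁₀(4/21.995) = 83.7 + (-7.40) = 76.3 dB.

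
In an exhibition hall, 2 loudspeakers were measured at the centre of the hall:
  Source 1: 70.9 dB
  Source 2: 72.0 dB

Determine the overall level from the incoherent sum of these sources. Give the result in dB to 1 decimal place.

Σ 10^(Lᵢ/10) = 2.815e+07.
L_total = 10·log₁₀(2.815e+07) = 74.5 dB.

74.5 dB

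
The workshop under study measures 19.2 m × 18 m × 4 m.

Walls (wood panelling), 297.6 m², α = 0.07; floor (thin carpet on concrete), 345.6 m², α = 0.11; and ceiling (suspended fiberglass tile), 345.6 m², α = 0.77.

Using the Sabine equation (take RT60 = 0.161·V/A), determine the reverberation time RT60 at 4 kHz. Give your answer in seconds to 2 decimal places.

Total absorption A = 297.6×0.07 + 345.6×0.11 + 345.6×0.77
  = 20.832 + 38.016 + 266.112 = 324.960 m² sabins.
Room volume: 1382.4 m³.
RT60 = 0.161 · V / A = 0.161 × 1382.4 / 324.960 = 0.68 s.

0.68 sec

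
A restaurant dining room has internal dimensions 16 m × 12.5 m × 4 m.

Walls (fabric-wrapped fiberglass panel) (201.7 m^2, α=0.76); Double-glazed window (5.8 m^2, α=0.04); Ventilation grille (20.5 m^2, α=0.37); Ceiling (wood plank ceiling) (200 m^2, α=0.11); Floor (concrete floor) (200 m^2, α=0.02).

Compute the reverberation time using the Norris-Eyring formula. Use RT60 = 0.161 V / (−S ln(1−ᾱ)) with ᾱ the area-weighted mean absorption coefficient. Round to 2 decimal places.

0.58 sec

Total surface area S = 201.7 + 5.8 + 20.5 + 200 + 200 = 628.0 m^2.
Absorption A = 201.7·0.76 + 5.8·0.04 + 20.5·0.37 + 200·0.11 + 200·0.02 = 187.109 sabins.
ᾱ = 187.109 / 628.0 = 0.2979.
−S·ln(1−ᾱ) = −628.0 × ln(1 − 0.2979) = 222.111.
V = 16 × 12.5 × 4 = 800 m³.
T = 0.161·V/[−S·ln(1−ᾱ)] = 0.161·800/222.111 = 0.58 s.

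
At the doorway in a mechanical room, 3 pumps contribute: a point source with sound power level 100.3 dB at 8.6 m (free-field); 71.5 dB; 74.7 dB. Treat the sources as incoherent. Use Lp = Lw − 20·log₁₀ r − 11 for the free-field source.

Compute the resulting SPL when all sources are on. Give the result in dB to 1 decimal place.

77.4 dB

Source at 8.6 m: Lp = 100.3 − 20·log₁₀(8.6) − 11 = 70.6 dB.
Converting to relative power and adding: 10^(70.6/10) + 10^(71.5/10) + 10^(74.7/10) = 5.512e+07.
Back to dB: 10·log₁₀ Σ = 77.4 dB.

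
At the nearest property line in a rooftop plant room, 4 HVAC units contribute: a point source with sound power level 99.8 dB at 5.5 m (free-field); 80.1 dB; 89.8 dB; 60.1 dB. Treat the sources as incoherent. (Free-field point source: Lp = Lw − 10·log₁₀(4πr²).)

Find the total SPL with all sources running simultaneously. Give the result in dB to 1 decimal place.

Source at 5.5 m: Lp = 99.8 − 10·log₁₀(4π·5.5²) = 99.8 − 10·log₁₀(380.133) = 74.0 dB.
Σ 10^(Lᵢ/10) = 1.083e+09.
L_total = 10·log₁₀(1.083e+09) = 90.3 dB.

90.3 dB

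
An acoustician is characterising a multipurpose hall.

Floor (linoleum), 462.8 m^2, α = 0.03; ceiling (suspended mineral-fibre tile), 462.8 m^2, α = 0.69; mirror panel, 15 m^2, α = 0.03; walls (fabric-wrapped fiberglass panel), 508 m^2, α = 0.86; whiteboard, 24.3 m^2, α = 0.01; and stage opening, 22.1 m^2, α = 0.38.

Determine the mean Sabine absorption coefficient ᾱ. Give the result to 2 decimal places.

0.52

S = Σ Sᵢ = 462.8 + 462.8 + 15 + 508 + 24.3 + 22.1 = 1495.0 m^2.
Weighted sum Σ Sα = 779.187.
ᾱ = 779.187 / 1495.0 = 0.52.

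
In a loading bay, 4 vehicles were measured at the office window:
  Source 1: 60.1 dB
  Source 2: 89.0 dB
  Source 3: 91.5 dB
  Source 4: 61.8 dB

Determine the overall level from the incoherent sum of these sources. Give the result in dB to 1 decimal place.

93.4 dB

Sum in the linear (power) domain: Σ 10^(Lᵢ/10) = 10^(60.1/10) + 10^(89.0/10) + 10^(91.5/10) + 10^(61.8/10) = 2.209e+09.
L_total = 10·log₁₀(2.209e+09) = 93.4 dB.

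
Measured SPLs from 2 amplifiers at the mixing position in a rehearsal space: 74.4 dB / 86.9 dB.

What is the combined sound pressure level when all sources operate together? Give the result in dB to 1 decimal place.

Sum in the linear (power) domain: Σ 10^(Lᵢ/10) = 10^(74.4/10) + 10^(86.9/10) = 5.173e+08.
Combined level = 10 log₁₀(5.173e+08) = 87.1 dB.

87.1 dB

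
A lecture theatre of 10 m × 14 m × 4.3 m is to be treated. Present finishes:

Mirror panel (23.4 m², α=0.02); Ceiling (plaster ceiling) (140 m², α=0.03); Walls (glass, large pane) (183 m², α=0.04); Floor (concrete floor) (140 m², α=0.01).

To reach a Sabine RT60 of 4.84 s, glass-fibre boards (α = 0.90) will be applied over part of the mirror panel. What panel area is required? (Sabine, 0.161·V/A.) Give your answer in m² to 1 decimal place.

A₁ = Σ Sᵢαᵢ = 23.4*0.02 + 140*0.03 + 183*0.04 + 140*0.01 = 13.388 sabins.
V = 602 m³. Target absorption A₂ = 0.161 × 602 / 4.84 = 20.025 sabins.
Absorption to add: 20.025 − 13.388 = 6.637 sabins.
Net gain per m²: Δα = 0.90 − 0.02 = 0.88.
Area = ΔA/Δα = 6.637/0.88 = 7.5 m².

7.5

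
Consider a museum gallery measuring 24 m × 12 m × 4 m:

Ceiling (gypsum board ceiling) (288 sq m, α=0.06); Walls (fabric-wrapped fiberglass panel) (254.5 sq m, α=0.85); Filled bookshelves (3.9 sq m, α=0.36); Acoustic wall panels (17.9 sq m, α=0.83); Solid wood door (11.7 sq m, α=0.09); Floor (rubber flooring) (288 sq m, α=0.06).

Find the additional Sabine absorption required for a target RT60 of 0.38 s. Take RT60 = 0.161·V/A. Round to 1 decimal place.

219.9 sabins

A₁ = Σ Sᵢαᵢ = 288·0.06 + 254.5·0.85 + 3.9·0.36 + 17.9·0.83 + 11.7·0.09 + 288·0.06 = 268.199 sabins.
For T = 0.38 s, need A₂ = 0.161·V/T = 0.161·1152/0.38 = 488.084 sabins.
Additional absorption ΔA = 488.084 − 268.199 = 219.9 sabins.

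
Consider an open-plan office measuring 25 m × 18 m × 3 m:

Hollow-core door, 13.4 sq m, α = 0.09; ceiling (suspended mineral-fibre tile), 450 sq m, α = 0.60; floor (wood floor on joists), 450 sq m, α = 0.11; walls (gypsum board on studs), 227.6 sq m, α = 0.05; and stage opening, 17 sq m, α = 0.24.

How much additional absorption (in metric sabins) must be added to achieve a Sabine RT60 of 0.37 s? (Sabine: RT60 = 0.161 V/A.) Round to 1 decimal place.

A₁ = Σ Sᵢαᵢ = 13.4·0.09 + 450·0.60 + 450·0.11 + 227.6·0.05 + 17·0.24 = 336.166 sabins.
Target A₂ = 0.161·1350/0.37 = 587.432 sabins (V = 1350 m³).
Additional absorption ΔA = 587.432 − 336.166 = 251.3 sabins.

251.3 sabins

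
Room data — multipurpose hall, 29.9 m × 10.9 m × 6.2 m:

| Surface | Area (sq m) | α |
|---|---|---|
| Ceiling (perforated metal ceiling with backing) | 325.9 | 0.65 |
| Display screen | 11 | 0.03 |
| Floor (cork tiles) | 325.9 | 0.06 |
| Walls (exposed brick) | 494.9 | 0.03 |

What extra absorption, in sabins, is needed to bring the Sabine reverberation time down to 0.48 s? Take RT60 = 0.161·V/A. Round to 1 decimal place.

431.2 sabins

A₁ = Σ Sᵢαᵢ = 325.9×0.65 + 11×0.03 + 325.9×0.06 + 494.9×0.03 = 246.566 sabins.
For T = 0.48 s, need A₂ = 0.161·V/T = 0.161·2020.642/0.48 = 677.757 sabins.
Additional absorption ΔA = 677.757 − 246.566 = 431.2 sabins.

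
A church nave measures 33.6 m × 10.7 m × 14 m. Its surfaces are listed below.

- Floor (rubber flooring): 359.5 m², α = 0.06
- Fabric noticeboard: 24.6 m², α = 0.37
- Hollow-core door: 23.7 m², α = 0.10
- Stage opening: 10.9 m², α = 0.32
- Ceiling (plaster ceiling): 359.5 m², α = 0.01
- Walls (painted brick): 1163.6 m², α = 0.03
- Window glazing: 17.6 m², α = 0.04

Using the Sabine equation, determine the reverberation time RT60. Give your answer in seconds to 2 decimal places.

10.70 seconds

Equivalent absorption area: A = 359.5·0.06 + 24.6·0.37 + 23.7·0.10 + 10.9·0.32 + 359.5·0.01 + 1163.6·0.03 + 17.6·0.04 = 75.737 m².
Volume V = 33.6 × 10.7 × 14 = 5033.28 m³.
RT60 = 0.161 · V / A = 0.161 × 5033.28 / 75.737 = 10.70 s.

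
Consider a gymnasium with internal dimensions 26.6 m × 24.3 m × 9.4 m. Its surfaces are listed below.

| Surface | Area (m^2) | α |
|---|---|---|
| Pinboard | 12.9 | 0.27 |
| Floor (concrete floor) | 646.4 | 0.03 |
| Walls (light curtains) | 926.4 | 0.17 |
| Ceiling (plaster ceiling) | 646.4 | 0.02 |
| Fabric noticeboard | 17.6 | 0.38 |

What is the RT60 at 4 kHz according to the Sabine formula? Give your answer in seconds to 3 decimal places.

4.892 s

A = Σ Sᵢαᵢ = 12.9×0.27 + 646.4×0.03 + 926.4×0.17 + 646.4×0.02 + 17.6×0.38 = 199.979 sabins.
V = 26.6·24.3·9.4 = 6075.972 m³.
T = 0.161 V/A = 0.161·6075.972/199.979 = 4.892 s.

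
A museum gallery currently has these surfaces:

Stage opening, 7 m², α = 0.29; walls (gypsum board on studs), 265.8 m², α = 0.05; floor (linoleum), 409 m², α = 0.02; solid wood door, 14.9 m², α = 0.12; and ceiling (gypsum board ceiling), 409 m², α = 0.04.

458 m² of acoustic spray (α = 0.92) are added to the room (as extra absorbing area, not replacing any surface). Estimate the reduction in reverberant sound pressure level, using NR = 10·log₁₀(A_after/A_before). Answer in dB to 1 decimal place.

10.5 dB

Equivalent absorption area: A_before = 7*0.29 + 265.8*0.05 + 409*0.02 + 14.9*0.12 + 409*0.04 = 41.648 m².
Added absorption = 458 × 0.92 = 421.360 sabins.
New total A_after = 463.008 sabins.
Reduction = 10 log₁₀(A_after/A_before) = 10 log₁₀(11.1172) = 10.5 dB.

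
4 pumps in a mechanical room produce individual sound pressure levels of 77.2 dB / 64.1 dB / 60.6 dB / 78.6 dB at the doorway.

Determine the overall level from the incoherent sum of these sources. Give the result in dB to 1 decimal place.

Converting to relative power and adding: 10^(77.2/10) + 10^(64.1/10) + 10^(60.6/10) + 10^(78.6/10) = 1.286e+08.
L_total = 10·log₁₀(1.286e+08) = 81.1 dB.

81.1 dB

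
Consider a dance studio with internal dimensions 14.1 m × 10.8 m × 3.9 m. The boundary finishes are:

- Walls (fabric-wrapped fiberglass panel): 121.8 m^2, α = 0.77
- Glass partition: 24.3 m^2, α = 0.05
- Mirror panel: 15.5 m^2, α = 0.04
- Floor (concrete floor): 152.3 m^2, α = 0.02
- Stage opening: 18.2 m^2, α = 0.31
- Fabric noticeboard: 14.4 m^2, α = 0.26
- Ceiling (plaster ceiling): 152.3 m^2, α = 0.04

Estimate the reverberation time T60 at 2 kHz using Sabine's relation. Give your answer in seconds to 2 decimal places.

0.84 seconds

Summing Sᵢαᵢ: 93.786 + 1.215 + 0.620 + 3.046 + 5.642 + 3.744 + 6.092 → A = 114.145 sabins.
Volume V = 14.1 × 10.8 × 3.9 = 593.892 m³.
RT60 = 0.161 · V / A = 0.161 × 593.892 / 114.145 = 0.84 s.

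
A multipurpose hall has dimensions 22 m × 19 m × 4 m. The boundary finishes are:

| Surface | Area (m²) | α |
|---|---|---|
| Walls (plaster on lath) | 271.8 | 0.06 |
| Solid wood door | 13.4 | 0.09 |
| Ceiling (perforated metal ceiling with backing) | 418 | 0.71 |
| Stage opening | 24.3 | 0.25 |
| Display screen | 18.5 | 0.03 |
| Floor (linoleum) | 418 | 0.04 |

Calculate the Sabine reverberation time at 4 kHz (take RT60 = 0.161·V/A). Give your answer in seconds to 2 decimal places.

0.80 s

Summing Sᵢαᵢ: 16.308 + 1.206 + 296.780 + 6.075 + 0.555 + 16.720 → A = 337.644 sabins.
V = 22·19·4 = 1672 m³.
Sabine: RT60 = 0.161 × 1672 / 337.644 = 0.80 s.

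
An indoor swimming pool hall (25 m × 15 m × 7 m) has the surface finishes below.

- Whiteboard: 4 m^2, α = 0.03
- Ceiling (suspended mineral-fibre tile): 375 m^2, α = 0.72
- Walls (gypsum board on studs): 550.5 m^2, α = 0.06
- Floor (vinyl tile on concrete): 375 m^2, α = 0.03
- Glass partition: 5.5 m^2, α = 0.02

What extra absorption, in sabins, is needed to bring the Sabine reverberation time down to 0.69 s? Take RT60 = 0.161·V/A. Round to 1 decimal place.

298.0 sabins

Summing Sᵢαᵢ: 0.120 + 270.000 + 33.030 + 11.250 + 0.110 → A₁ = 314.510 sabins.
For T = 0.69 s, need A₂ = 0.161·V/T = 0.161·2625/0.69 = 612.500 sabins.
ΔA = A₂ − A₁ = 612.500 − 314.510 = 298.0 sabins.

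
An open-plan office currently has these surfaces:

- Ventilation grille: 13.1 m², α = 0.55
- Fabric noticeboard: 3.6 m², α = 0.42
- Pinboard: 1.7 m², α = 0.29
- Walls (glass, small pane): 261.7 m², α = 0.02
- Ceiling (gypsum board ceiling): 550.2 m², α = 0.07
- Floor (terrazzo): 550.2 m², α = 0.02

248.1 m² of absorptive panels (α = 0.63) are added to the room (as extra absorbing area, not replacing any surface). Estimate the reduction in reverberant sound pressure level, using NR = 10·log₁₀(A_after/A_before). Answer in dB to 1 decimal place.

Summing Sᵢαᵢ: 7.205 + 1.512 + 0.493 + 5.234 + 38.514 + 11.004 → A_before = 63.962 sabins.
Added absorption = 248.1 × 0.63 = 156.303 sabins.
A_after = 63.962 + 156.303 = 220.265 sabins.
Reduction = 10 log₁₀(A_after/A_before) = 10 log₁₀(3.4437) = 5.4 dB.

5.4 dB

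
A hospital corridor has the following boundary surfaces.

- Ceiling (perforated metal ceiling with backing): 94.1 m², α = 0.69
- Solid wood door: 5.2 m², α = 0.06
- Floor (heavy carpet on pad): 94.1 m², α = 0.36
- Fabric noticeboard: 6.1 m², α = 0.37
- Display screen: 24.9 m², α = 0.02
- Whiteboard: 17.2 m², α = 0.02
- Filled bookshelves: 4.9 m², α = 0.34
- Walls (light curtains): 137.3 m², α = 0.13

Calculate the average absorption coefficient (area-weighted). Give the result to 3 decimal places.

0.317

Total surface area S = 383.8 m².
A = 94.1·0.69 + 5.2·0.06 + 94.1·0.36 + 6.1·0.37 + 24.9·0.02 + 17.2·0.02 + 4.9·0.34 + 137.3·0.13 = 121.731 sabins.
ᾱ = 121.731 / 383.8 = 0.317.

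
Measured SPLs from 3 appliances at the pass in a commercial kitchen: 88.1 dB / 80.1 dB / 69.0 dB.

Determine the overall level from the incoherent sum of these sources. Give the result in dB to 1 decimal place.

88.8 dB

Σ 10^(Lᵢ/10) = 7.559e+08.
Combined level = 10 log₁₀(7.559e+08) = 88.8 dB.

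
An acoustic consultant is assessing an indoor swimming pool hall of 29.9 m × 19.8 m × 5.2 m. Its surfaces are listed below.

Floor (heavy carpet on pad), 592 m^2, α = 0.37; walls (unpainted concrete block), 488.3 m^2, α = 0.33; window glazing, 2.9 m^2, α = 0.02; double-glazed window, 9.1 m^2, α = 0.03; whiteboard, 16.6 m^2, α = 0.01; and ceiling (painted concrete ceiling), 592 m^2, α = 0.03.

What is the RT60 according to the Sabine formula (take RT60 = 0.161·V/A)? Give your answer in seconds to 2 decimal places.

1.24 sec

Equivalent absorption area: A = 592*0.37 + 488.3*0.33 + 2.9*0.02 + 9.1*0.03 + 16.6*0.01 + 592*0.03 = 398.436 m^2.
Room volume: 3078.504 m³.
Sabine: RT60 = 0.161 × 3078.504 / 398.436 = 1.24 s.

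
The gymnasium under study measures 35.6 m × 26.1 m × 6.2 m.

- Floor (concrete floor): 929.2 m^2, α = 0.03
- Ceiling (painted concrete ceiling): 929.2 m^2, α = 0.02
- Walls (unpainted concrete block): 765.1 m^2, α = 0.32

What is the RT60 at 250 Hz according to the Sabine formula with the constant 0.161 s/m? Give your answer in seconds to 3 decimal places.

A = Σ Sᵢαᵢ = 929.2*0.03 + 929.2*0.02 + 765.1*0.32 = 291.292 sabins.
Room volume: 5760.792 m³.
RT60 = 0.161 · V / A = 0.161 × 5760.792 / 291.292 = 3.184 s.

3.184 s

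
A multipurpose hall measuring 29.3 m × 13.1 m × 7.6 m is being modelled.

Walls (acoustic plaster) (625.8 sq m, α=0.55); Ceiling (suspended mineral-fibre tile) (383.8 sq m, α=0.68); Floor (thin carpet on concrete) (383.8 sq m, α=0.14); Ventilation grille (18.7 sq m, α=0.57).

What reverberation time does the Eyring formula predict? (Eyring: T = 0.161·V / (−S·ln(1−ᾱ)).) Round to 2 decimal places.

0.52 s

Total surface area S = 625.8 + 383.8 + 383.8 + 18.7 = 1412.1 sq m.
Absorption A = 625.8×0.55 + 383.8×0.68 + 383.8×0.14 + 18.7×0.57 = 669.565 sabins.
Mean coefficient ᾱ = A/S = 0.4742.
−S·ln(1−ᾱ) = −1412.1 × ln(1 − 0.4742) = 907.746.
V = 29.3 × 13.1 × 7.6 = 2917.108 m³.
RT60 = 0.161 × 2917.108 / 907.746 = 0.52 s.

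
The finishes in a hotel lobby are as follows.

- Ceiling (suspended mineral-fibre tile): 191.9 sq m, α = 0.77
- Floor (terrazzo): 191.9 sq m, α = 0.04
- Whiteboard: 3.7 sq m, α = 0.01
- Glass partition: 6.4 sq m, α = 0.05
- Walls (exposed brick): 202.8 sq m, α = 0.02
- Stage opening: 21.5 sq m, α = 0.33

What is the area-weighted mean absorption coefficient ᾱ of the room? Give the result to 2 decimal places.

Total surface area S = 618.2 sq m.
A = 191.9×0.77 + 191.9×0.04 + 3.7×0.01 + 6.4×0.05 + 202.8×0.02 + 21.5×0.33 = 166.947 sabins.
ᾱ = A/S = 0.27.

0.27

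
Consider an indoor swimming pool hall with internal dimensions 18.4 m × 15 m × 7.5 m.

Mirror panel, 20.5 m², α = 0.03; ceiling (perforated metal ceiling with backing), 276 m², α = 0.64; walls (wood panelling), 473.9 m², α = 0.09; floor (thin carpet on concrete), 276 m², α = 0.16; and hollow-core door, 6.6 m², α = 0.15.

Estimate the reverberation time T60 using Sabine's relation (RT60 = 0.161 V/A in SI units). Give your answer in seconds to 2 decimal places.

1.26 s

Total absorption A = 20.5*0.03 + 276*0.64 + 473.9*0.09 + 276*0.16 + 6.6*0.15
  = 0.615 + 176.640 + 42.651 + 44.160 + 0.990 = 265.056 m² sabins.
V = 18.4·15·7.5 = 2070 m³.
RT60 = 0.161 · V / A = 0.161 × 2070 / 265.056 = 1.26 s.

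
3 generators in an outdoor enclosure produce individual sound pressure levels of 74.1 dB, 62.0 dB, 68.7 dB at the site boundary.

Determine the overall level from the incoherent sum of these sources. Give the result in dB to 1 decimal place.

Sum in the linear (power) domain: Σ 10^(Lᵢ/10) = 10^(74.1/10) + 10^(62.0/10) + 10^(68.7/10) = 3.47e+07.
Back to dB: 10·log₁₀ Σ = 75.4 dB.

75.4 dB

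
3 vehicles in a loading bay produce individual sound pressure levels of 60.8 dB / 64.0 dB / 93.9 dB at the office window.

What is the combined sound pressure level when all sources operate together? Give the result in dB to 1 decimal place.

93.9 dB

Σ 10^(Lᵢ/10) = 2.458e+09.
Combined level = 10 log₁₀(2.458e+09) = 93.9 dB.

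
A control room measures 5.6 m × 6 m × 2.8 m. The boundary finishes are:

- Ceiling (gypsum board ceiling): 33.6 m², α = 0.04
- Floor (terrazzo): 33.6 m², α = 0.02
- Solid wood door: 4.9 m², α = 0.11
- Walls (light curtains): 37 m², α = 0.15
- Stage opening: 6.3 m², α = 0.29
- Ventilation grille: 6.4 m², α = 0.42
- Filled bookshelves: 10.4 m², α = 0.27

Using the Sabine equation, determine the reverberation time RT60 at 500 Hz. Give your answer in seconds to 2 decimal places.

Total absorption A = 33.6*0.04 + 33.6*0.02 + 4.9*0.11 + 37*0.15 + 6.3*0.29 + 6.4*0.42 + 10.4*0.27
  = 1.344 + 0.672 + 0.539 + 5.550 + 1.827 + 2.688 + 2.808 = 15.428 m² sabins.
V = 5.6·6·2.8 = 94.08 m³.
RT60 = 0.161 · V / A = 0.161 × 94.08 / 15.428 = 0.98 s.

0.98 sec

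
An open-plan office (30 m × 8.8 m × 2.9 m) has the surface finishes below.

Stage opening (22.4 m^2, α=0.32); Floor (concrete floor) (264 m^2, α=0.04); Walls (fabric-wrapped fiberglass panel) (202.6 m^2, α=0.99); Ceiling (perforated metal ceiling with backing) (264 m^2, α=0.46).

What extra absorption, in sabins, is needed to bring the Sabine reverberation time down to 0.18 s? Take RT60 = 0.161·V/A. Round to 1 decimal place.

345.0 sabins

A₁ = Σ Sᵢαᵢ = 22.4×0.32 + 264×0.04 + 202.6×0.99 + 264×0.46 = 339.742 sabins.
For T = 0.18 s, need A₂ = 0.161·V/T = 0.161·765.6/0.18 = 684.787 sabins.
Shortfall: 684.787 − 339.742 = 345.0 sabins.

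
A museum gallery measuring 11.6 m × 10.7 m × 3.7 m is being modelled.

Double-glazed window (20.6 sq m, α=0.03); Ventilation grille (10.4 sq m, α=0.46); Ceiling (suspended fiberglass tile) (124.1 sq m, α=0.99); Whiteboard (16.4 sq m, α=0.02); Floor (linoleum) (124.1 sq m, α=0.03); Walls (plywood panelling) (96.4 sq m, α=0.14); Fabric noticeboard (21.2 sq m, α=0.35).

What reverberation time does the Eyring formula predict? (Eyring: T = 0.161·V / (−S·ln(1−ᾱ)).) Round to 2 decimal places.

S = Σ Sᵢ = 413.2 sq m.
Σ(Sᵢαᵢ) = 20.6×0.03 + 10.4×0.46 + 124.1×0.99 + 16.4×0.02 + 124.1×0.03 + 96.4×0.14 + 21.2×0.35 = 153.228.
ᾱ = 153.228 / 413.2 = 0.3708.
−S·ln(1−ᾱ) = −413.2 × ln(1 − 0.3708) = 191.438.
V = 11.6 × 10.7 × 3.7 = 459.244 m³.
RT60 = 0.161 × 459.244 / 191.438 = 0.39 s.

0.39 seconds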